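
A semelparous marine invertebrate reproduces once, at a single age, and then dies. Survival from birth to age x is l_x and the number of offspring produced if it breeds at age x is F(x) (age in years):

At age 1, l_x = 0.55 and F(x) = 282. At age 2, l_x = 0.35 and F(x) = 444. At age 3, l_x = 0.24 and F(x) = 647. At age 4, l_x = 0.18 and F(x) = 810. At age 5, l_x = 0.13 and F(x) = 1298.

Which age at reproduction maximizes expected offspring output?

Expected offspring if breeding at age x = l_x × F(x):
  age 1: 0.55 × 282 = 155.100
  age 2: 0.35 × 444 = 155.400
  age 3: 0.24 × 647 = 155.280
  age 4: 0.18 × 810 = 145.800
  age 5: 0.13 × 1298 = 168.740
Maximum at age 5 (168.740).

5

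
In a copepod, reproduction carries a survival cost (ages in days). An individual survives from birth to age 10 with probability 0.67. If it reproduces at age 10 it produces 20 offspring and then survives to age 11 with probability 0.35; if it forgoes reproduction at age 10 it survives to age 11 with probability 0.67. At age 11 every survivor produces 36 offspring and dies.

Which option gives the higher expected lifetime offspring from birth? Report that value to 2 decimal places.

breed at age 10: R₀ = 0.67 × (20 + 0.35 × 36) = 0.67 × 32.6000 = 21.8420
delay to age 11: R₀ = 0.67 × (0.67 × 36) = 0.67 × 24.1200 = 16.1604
Higher: breed at age 10 (21.8420).

21.84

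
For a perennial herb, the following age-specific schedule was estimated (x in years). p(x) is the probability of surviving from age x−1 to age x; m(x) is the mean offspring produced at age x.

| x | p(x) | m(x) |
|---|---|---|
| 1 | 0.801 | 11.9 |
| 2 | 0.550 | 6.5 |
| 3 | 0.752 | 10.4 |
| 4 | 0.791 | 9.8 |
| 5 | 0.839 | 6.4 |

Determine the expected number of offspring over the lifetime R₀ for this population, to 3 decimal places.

Survivorship from birth: l_x = p_1·p_2·…·p_x.
  l_1 = 0.80100
  l_2 = 0.44055
  l_3 = 0.33129
  l_4 = 0.26205
  l_5 = 0.21986
R₀ = Σ l_x m(x):
  age 1: 0.80100 × 11.9 = 9.5319
  age 2: 0.44055 × 6.5 = 2.8636
  age 3: 0.33129 × 10.4 = 3.4454
  age 4: 0.26205 × 9.8 = 2.5681
  age 5: 0.21986 × 6.4 = 1.4071
R₀ = 9.5319 + 2.8636 + 3.4454 + 2.5681 + 1.4071 = 19.8161

19.816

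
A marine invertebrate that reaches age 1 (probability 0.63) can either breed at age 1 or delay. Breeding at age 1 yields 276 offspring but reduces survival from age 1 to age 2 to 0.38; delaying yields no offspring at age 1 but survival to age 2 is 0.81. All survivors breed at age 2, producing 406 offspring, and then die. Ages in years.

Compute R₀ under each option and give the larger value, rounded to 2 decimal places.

271.08

breed at age 1: R₀ = 0.63 × (276 + 0.38 × 406) = 0.63 × 430.2800 = 271.0764
delay to age 2: R₀ = 0.63 × (0.81 × 406) = 0.63 × 328.8600 = 207.1818
Higher: breed at age 1 (271.0764).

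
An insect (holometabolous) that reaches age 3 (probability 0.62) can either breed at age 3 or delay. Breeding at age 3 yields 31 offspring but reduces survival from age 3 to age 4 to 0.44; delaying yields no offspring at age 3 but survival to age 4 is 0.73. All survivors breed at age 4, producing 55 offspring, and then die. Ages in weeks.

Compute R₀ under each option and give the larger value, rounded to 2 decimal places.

breed at age 3: R₀ = 0.62 × (31 + 0.44 × 55) = 0.62 × 55.2000 = 34.2240
delay to age 4: R₀ = 0.62 × (0.73 × 55) = 0.62 × 40.1500 = 24.8930
Higher: breed at age 3 (34.2240).

34.22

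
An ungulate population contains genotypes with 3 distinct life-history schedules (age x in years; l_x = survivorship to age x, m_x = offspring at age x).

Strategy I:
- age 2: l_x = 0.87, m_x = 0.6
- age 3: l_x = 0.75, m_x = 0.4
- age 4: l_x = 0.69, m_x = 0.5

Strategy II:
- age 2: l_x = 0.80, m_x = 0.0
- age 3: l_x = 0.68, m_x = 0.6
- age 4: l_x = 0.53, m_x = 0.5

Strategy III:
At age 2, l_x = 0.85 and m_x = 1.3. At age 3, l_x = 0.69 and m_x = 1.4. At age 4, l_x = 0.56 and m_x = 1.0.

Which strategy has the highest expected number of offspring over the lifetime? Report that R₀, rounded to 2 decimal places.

Strategy I: R₀ = 0.87×0.6 + 0.75×0.4 + 0.69×0.5 = 1.1670
Strategy II: R₀ = 0.80×0.0 + 0.68×0.6 + 0.53×0.5 = 0.6730
Strategy III: R₀ = 0.85×1.3 + 0.69×1.4 + 0.56×1.0 = 2.6310
Highest R₀: strategy III with 2.6310.

2.63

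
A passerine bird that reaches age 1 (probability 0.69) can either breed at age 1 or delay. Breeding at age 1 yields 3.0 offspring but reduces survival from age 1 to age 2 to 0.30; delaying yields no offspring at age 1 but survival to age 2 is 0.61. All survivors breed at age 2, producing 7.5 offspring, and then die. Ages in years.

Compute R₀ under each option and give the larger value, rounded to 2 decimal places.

3.62

breed at age 1: R₀ = 0.69 × (3.0 + 0.30 × 7.5) = 0.69 × 5.2500 = 3.6225
delay to age 2: R₀ = 0.69 × (0.61 × 7.5) = 0.69 × 4.5750 = 3.1567
Higher: breed at age 1 (3.6225).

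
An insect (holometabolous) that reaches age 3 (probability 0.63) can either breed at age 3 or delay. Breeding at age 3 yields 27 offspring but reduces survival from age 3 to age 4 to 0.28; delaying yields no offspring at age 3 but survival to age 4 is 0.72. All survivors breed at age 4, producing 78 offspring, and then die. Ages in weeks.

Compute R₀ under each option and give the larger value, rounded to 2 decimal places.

breed at age 3: R₀ = 0.63 × (27 + 0.28 × 78) = 0.63 × 48.8400 = 30.7692
delay to age 4: R₀ = 0.63 × (0.72 × 78) = 0.63 × 56.1600 = 35.3808
Higher: delay to age 4 (35.3808).

35.38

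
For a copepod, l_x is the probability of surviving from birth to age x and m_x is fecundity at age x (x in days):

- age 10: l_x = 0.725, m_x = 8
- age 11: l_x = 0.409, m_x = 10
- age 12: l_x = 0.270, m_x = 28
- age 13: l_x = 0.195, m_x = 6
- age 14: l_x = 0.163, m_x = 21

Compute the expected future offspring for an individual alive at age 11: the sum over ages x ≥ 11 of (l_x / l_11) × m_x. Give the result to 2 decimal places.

l_11 = 0.409. Conditional survival from age 11 to x is l_x / l_11.
  x=11: (0.409/0.409) × 10 = 10.0000
  x=12: (0.270/0.409) × 28 = 18.4841
  x=13: (0.195/0.409) × 6 = 2.8606
  x=14: (0.163/0.409) × 21 = 8.3692
Sum = 10.0000 + 18.4841 + 2.8606 + 8.3692 = 39.7139

39.71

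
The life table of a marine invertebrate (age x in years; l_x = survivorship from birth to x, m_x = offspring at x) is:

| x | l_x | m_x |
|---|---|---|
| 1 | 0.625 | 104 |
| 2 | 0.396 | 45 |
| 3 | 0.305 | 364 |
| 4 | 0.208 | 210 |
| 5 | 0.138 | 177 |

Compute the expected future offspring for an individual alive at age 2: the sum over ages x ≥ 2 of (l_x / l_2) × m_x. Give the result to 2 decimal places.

497.34

l_2 = 0.396. Conditional survival from age 2 to x is l_x / l_2.
  x=2: (0.396/0.396) × 45 = 45.0000
  x=3: (0.305/0.396) × 364 = 280.3535
  x=4: (0.208/0.396) × 210 = 110.3030
  x=5: (0.138/0.396) × 177 = 61.6818
Sum = 45.0000 + 280.3535 + 110.3030 + 61.6818 = 497.3384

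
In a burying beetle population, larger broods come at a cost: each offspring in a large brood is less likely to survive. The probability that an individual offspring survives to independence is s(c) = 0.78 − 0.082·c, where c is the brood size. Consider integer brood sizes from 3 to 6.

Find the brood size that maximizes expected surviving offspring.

5

Expected surviving offspring = c × s(c):
  c=3: 3 × 0.534 = 1.602
  c=4: 4 × 0.452 = 1.808
  c=5: 5 × 0.370 = 1.850
  c=6: 6 × 0.288 = 1.728
Maximum at c = 5 (1.850 surviving offspring).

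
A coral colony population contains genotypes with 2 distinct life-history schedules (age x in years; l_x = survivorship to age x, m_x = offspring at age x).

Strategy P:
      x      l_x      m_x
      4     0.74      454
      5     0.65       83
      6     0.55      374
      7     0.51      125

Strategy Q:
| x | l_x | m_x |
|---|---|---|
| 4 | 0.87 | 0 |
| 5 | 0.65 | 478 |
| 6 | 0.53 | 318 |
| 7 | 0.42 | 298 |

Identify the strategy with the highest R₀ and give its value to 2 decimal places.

Strategy P: R₀ = 0.74×454 + 0.65×83 + 0.55×374 + 0.51×125 = 659.3600
Strategy Q: R₀ = 0.87×0 + 0.65×478 + 0.53×318 + 0.42×298 = 604.4000
Highest R₀: strategy P with 659.3600.

659.36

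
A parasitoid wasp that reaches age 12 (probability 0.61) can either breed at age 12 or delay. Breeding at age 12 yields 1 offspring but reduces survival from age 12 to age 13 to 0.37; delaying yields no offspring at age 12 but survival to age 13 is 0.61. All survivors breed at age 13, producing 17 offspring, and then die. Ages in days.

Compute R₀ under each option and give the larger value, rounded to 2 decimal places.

6.33

breed at age 12: R₀ = 0.61 × (1 + 0.37 × 17) = 0.61 × 7.2900 = 4.4469
delay to age 13: R₀ = 0.61 × (0.61 × 17) = 0.61 × 10.3700 = 6.3257
Higher: delay to age 13 (6.3257).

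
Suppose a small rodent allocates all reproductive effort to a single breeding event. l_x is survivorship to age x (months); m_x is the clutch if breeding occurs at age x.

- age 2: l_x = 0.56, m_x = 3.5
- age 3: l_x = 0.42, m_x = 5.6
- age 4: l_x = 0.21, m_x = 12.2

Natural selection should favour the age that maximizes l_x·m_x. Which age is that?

Expected offspring if breeding at age x = l_x × m_x:
  age 2: 0.56 × 3.5 = 1.960
  age 3: 0.42 × 5.6 = 2.352
  age 4: 0.21 × 12.2 = 2.562
Maximum at age 4 (2.562).

4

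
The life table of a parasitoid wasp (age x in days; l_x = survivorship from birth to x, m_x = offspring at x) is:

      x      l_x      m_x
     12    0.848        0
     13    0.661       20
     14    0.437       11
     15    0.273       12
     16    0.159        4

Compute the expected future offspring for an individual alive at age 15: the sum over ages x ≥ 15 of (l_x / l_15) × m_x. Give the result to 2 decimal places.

14.33

l_15 = 0.273. Conditional survival from age 15 to x is l_x / l_15.
  x=15: (0.273/0.273) × 12 = 12.0000
  x=16: (0.159/0.273) × 4 = 2.3297
Sum = 12.0000 + 2.3297 = 14.3297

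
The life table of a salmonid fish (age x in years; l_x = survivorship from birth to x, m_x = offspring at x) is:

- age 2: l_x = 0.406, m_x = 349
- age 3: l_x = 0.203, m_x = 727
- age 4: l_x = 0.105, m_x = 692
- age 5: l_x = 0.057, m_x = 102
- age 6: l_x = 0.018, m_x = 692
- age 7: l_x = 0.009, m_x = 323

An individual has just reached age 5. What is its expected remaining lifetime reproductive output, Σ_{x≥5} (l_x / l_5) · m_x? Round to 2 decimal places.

l_5 = 0.057. Conditional survival from age 5 to x is l_x / l_5.
  x=5: (0.057/0.057) × 102 = 102.0000
  x=6: (0.018/0.057) × 692 = 218.5263
  x=7: (0.009/0.057) × 323 = 51.0000
Sum = 102.0000 + 218.5263 + 51.0000 = 371.5263

371.53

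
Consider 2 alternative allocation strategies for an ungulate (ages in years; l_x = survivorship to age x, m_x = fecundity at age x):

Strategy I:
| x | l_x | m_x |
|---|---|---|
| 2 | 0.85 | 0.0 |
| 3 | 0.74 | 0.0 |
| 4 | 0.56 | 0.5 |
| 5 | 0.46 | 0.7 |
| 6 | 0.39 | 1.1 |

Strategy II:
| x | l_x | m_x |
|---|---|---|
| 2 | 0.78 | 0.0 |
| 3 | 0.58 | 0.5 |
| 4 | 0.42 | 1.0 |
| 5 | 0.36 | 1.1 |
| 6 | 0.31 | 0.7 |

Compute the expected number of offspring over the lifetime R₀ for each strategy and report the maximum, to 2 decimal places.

1.32

Strategy I: R₀ = 0.85×0.0 + 0.74×0.0 + 0.56×0.5 + 0.46×0.7 + 0.39×1.1 = 1.0310
Strategy II: R₀ = 0.78×0.0 + 0.58×0.5 + 0.42×1.0 + 0.36×1.1 + 0.31×0.7 = 1.3230
Highest R₀: strategy II with 1.3230.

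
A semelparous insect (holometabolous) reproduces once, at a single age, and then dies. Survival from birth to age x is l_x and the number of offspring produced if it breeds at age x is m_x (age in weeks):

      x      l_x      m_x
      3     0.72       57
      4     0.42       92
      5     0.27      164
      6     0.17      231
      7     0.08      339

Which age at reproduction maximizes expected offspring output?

5

Expected offspring if breeding at age x = l_x × m_x:
  age 3: 0.72 × 57 = 41.040
  age 4: 0.42 × 92 = 38.640
  age 5: 0.27 × 164 = 44.280
  age 6: 0.17 × 231 = 39.270
  age 7: 0.08 × 339 = 27.120
Maximum at age 5 (44.280).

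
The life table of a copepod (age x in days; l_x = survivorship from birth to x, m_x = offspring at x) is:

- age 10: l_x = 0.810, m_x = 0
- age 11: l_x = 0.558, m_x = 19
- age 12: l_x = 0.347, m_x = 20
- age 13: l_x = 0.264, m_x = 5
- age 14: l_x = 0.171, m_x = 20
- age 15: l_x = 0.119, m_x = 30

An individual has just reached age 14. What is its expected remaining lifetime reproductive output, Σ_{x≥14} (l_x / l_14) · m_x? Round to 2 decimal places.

40.88

l_14 = 0.171. Conditional survival from age 14 to x is l_x / l_14.
  x=14: (0.171/0.171) × 20 = 20.0000
  x=15: (0.119/0.171) × 30 = 20.8772
Sum = 20.0000 + 20.8772 = 40.8772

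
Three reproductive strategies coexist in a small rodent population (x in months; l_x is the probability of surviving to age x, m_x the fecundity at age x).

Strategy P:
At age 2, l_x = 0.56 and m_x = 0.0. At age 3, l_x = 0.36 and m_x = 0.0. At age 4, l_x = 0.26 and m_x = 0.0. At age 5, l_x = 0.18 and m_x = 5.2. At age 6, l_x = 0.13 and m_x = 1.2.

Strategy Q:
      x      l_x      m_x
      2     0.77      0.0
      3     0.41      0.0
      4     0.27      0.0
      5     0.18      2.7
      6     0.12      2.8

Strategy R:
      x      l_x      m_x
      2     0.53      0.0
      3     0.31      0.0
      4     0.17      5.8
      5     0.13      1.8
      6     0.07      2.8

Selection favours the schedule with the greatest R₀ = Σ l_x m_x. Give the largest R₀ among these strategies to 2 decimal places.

Strategy P: R₀ = 0.56×0.0 + 0.36×0.0 + 0.26×0.0 + 0.18×5.2 + 0.13×1.2 = 1.0920
Strategy Q: R₀ = 0.77×0.0 + 0.41×0.0 + 0.27×0.0 + 0.18×2.7 + 0.12×2.8 = 0.8220
Strategy R: R₀ = 0.53×0.0 + 0.31×0.0 + 0.17×5.8 + 0.13×1.8 + 0.07×2.8 = 1.4160
Highest R₀: strategy R with 1.4160.

1.42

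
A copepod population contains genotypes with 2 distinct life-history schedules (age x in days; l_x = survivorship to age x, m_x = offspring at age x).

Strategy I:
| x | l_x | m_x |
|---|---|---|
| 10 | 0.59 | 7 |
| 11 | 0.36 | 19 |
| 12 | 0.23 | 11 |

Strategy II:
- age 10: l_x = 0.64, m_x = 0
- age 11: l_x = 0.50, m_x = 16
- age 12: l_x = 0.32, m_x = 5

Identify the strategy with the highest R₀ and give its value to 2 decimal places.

Strategy I: R₀ = 0.59×7 + 0.36×19 + 0.23×11 = 13.5000
Strategy II: R₀ = 0.64×0 + 0.50×16 + 0.32×5 = 9.6000
Highest R₀: strategy I with 13.5000.

13.50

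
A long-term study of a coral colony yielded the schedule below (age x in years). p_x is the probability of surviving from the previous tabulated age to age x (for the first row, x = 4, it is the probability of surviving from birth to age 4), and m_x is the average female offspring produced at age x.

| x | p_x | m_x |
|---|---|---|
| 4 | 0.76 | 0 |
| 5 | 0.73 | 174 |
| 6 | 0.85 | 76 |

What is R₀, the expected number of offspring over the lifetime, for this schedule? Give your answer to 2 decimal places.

132.38

Survivorship from birth: l_x = p_4·p_5·…·p_x.
  l_4 = 0.76000
  l_5 = 0.55480
  l_6 = 0.47158
R₀ = Σ l_x m_x:
  age 4: 0.76000 × 0 = 0.0000
  age 5: 0.55480 × 174 = 96.5352
  age 6: 0.47158 × 76 = 35.8401
R₀ = 0.0000 + 96.5352 + 35.8401 = 132.3753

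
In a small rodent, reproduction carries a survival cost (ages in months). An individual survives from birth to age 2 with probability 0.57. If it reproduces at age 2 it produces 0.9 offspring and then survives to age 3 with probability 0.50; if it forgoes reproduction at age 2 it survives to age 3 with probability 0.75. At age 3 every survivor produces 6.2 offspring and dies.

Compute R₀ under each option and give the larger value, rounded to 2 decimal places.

2.65

breed at age 2: R₀ = 0.57 × (0.9 + 0.50 × 6.2) = 0.57 × 4.0000 = 2.2800
delay to age 3: R₀ = 0.57 × (0.75 × 6.2) = 0.57 × 4.6500 = 2.6505
Higher: delay to age 3 (2.6505).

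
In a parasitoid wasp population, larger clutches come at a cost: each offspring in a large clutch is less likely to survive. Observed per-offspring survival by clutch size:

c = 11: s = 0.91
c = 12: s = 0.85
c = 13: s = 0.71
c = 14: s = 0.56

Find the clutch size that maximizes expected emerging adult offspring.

12

Expected emerging adult offspring = c × s(c):
  c=11: 11 × 0.91 = 10.010
  c=12: 12 × 0.85 = 10.200
  c=13: 13 × 0.71 = 9.230
  c=14: 14 × 0.56 = 7.840
Maximum at c = 12 (10.200 emerging adult offspring).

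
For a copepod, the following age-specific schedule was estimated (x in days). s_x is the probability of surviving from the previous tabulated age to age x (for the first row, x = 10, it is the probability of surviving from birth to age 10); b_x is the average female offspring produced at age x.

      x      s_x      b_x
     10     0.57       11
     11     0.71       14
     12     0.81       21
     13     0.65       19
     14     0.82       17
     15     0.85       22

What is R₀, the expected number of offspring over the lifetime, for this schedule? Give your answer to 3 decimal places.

Survivorship from birth: l_x = s_10·s_11·…·s_x.
  l_10 = 0.57000
  l_11 = 0.40470
  l_12 = 0.32781
  l_13 = 0.21307
  l_14 = 0.17472
  l_15 = 0.14851
R₀ = Σ l_x b_x:
  age 10: 0.57000 × 11 = 6.2700
  age 11: 0.40470 × 14 = 5.6658
  age 12: 0.32781 × 21 = 6.8840
  age 13: 0.21307 × 19 = 4.0483
  age 14: 0.17472 × 17 = 2.9702
  age 15: 0.14851 × 22 = 3.2672
R₀ = 6.2700 + 5.6658 + 6.8840 + 4.0483 + 2.9702 + 3.2672 = 29.1056

29.106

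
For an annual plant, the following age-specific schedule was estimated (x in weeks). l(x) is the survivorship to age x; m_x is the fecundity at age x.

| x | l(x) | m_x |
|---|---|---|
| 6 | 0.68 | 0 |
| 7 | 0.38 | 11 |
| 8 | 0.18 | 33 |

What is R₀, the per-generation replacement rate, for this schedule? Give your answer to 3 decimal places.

R₀ = Σ l(x) m_x:
  age 6: 0.68 × 0 = 0.0000
  age 7: 0.38 × 11 = 4.1800
  age 8: 0.18 × 33 = 5.9400
R₀ = 0.0000 + 4.1800 + 5.9400 = 10.1200

10.120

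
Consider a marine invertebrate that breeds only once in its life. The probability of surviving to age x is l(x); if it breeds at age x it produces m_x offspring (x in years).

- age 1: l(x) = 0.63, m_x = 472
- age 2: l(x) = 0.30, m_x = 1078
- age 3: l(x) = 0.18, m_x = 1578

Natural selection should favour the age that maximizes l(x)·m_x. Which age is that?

Expected offspring if breeding at age x = l(x) × m_x:
  age 1: 0.63 × 472 = 297.360
  age 2: 0.30 × 1078 = 323.400
  age 3: 0.18 × 1578 = 284.040
Maximum at age 2 (323.400).

2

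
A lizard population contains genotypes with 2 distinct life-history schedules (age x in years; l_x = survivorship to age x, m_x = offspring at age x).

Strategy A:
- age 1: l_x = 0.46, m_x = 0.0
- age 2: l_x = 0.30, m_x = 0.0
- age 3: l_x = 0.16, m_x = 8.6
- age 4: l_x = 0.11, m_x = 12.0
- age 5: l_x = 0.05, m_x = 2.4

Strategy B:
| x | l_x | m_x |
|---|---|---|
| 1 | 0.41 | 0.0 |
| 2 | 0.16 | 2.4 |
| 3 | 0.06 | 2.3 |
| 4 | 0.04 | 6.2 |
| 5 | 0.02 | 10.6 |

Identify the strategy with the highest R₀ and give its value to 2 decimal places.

2.82

Strategy A: R₀ = 0.46×0.0 + 0.30×0.0 + 0.16×8.6 + 0.11×12.0 + 0.05×2.4 = 2.8160
Strategy B: R₀ = 0.41×0.0 + 0.16×2.4 + 0.06×2.3 + 0.04×6.2 + 0.02×10.6 = 0.9820
Highest R₀: strategy A with 2.8160.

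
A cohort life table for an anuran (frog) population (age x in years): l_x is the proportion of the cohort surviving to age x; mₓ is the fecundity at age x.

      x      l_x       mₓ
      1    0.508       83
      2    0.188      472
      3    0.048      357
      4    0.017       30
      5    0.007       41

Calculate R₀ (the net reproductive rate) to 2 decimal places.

148.83

R₀ = Σ l_x mₓ:
  age 1: 0.508 × 83 = 42.1640
  age 2: 0.188 × 472 = 88.7360
  age 3: 0.048 × 357 = 17.1360
  age 4: 0.017 × 30 = 0.5100
  age 5: 0.007 × 41 = 0.2870
R₀ = 42.1640 + 88.7360 + 17.1360 + 0.5100 + 0.2870 = 148.8330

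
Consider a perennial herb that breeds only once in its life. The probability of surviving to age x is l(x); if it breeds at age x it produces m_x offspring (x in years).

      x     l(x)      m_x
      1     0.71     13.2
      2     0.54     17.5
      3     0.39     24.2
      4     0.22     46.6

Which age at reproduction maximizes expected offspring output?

4

Expected offspring if breeding at age x = l(x) × m_x:
  age 1: 0.71 × 13.2 = 9.372
  age 2: 0.54 × 17.5 = 9.450
  age 3: 0.39 × 24.2 = 9.438
  age 4: 0.22 × 46.6 = 10.252
Maximum at age 4 (10.252).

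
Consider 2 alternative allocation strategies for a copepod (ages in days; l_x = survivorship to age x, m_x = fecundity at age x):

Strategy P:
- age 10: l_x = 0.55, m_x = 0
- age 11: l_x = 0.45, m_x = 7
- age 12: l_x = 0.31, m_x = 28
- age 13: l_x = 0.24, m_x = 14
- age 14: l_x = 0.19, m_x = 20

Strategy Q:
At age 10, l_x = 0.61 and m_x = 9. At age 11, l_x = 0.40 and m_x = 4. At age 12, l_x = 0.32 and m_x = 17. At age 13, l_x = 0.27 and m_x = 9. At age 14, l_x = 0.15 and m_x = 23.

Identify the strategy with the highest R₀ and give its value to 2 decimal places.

Strategy P: R₀ = 0.55×0 + 0.45×7 + 0.31×28 + 0.24×14 + 0.19×20 = 18.9900
Strategy Q: R₀ = 0.61×9 + 0.40×4 + 0.32×17 + 0.27×9 + 0.15×23 = 18.4100
Highest R₀: strategy P with 18.9900.

18.99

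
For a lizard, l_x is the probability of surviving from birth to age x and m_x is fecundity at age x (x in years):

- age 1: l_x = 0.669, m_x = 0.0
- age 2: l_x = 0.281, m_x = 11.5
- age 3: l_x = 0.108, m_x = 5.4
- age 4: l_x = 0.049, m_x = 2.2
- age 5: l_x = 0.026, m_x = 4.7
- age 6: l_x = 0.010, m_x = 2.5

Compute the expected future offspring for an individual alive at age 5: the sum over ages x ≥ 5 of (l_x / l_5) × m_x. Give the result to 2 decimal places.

l_5 = 0.026. Conditional survival from age 5 to x is l_x / l_5.
  x=5: (0.026/0.026) × 4.7 = 4.7000
  x=6: (0.010/0.026) × 2.5 = 0.9615
Sum = 4.7000 + 0.9615 = 5.6615

5.66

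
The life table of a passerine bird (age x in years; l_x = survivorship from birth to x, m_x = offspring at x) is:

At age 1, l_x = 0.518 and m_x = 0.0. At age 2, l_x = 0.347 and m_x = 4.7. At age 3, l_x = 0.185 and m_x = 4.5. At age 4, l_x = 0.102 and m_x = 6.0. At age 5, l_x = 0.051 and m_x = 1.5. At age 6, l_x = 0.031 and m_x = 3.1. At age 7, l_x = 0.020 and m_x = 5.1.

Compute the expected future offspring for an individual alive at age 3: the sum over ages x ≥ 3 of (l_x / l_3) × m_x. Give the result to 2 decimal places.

9.29

l_3 = 0.185. Conditional survival from age 3 to x is l_x / l_3.
  x=3: (0.185/0.185) × 4.5 = 4.5000
  x=4: (0.102/0.185) × 6.0 = 3.3081
  x=5: (0.051/0.185) × 1.5 = 0.4135
  x=6: (0.031/0.185) × 3.1 = 0.5195
  x=7: (0.020/0.185) × 5.1 = 0.5514
Sum = 4.5000 + 3.3081 + 0.4135 + 0.5195 + 0.5514 = 9.2924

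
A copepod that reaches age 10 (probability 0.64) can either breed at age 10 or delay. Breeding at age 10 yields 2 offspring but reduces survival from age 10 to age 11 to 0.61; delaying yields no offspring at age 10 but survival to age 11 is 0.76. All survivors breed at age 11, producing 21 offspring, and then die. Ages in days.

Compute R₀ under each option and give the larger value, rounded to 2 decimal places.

10.21

breed at age 10: R₀ = 0.64 × (2 + 0.61 × 21) = 0.64 × 14.8100 = 9.4784
delay to age 11: R₀ = 0.64 × (0.76 × 21) = 0.64 × 15.9600 = 10.2144
Higher: delay to age 11 (10.2144).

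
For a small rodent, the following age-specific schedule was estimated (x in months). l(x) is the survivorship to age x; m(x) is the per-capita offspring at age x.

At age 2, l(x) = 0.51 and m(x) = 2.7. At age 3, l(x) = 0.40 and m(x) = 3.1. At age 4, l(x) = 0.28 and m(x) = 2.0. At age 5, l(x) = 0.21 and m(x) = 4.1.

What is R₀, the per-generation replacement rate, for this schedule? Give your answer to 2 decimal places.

4.04

R₀ = Σ l(x) m(x):
  age 2: 0.51 × 2.7 = 1.3770
  age 3: 0.40 × 3.1 = 1.2400
  age 4: 0.28 × 2.0 = 0.5600
  age 5: 0.21 × 4.1 = 0.8610
R₀ = 1.3770 + 1.2400 + 0.5600 + 0.8610 = 4.0380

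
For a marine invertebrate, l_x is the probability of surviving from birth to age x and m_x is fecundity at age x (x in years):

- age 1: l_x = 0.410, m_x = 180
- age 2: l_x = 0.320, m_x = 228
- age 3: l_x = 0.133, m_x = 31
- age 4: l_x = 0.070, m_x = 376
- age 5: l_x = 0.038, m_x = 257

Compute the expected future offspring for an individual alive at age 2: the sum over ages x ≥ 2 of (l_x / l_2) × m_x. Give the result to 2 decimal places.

353.65

l_2 = 0.320. Conditional survival from age 2 to x is l_x / l_2.
  x=2: (0.320/0.320) × 228 = 228.0000
  x=3: (0.133/0.320) × 31 = 12.8844
  x=4: (0.070/0.320) × 376 = 82.2500
  x=5: (0.038/0.320) × 257 = 30.5187
Sum = 228.0000 + 12.8844 + 82.2500 + 30.5187 = 353.6531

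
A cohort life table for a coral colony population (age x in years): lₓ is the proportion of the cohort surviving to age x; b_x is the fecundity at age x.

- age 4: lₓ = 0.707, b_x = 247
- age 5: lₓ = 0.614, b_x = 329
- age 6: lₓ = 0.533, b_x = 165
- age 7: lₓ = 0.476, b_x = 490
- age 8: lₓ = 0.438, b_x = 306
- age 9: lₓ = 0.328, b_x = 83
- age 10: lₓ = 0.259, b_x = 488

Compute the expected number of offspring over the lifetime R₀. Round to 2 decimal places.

R₀ = Σ lₓ b_x:
  age 4: 0.707 × 247 = 174.6290
  age 5: 0.614 × 329 = 202.0060
  age 6: 0.533 × 165 = 87.9450
  age 7: 0.476 × 490 = 233.2400
  age 8: 0.438 × 306 = 134.0280
  age 9: 0.328 × 83 = 27.2240
  age 10: 0.259 × 488 = 126.3920
R₀ = 174.6290 + 202.0060 + 87.9450 + 233.2400 + 134.0280 + 27.2240 + 126.3920 = 985.4640

985.46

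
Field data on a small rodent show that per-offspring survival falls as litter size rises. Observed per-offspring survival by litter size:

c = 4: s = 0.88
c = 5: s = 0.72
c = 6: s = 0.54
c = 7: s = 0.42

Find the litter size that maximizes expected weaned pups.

Expected weaned pups = c × s(c):
  c=4: 4 × 0.88 = 3.520
  c=5: 5 × 0.72 = 3.600
  c=6: 6 × 0.54 = 3.240
  c=7: 7 × 0.42 = 2.940
Maximum at c = 5 (3.600 weaned pups).

5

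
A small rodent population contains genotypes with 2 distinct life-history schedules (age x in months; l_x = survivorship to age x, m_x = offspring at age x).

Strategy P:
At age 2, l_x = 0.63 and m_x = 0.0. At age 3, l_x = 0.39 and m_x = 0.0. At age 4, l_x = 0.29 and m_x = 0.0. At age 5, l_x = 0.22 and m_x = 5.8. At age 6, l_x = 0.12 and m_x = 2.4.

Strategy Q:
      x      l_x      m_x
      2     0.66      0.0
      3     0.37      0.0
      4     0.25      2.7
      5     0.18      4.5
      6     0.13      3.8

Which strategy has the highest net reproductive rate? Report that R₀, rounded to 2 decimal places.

Strategy P: R₀ = 0.63×0.0 + 0.39×0.0 + 0.29×0.0 + 0.22×5.8 + 0.12×2.4 = 1.5640
Strategy Q: R₀ = 0.66×0.0 + 0.37×0.0 + 0.25×2.7 + 0.18×4.5 + 0.13×3.8 = 1.9790
Highest R₀: strategy Q with 1.9790.

1.98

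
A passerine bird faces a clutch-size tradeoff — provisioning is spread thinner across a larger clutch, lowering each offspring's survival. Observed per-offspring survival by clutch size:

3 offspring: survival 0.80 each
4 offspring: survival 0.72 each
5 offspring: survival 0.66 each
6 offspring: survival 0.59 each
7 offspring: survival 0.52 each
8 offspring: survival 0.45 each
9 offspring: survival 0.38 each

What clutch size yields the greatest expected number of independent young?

Expected independent young = c × s(c):
  c=3: 3 × 0.80 = 2.400
  c=4: 4 × 0.72 = 2.880
  c=5: 5 × 0.66 = 3.300
  c=6: 6 × 0.59 = 3.540
  c=7: 7 × 0.52 = 3.640
  c=8: 8 × 0.45 = 3.600
  c=9: 9 × 0.38 = 3.420
Maximum at c = 7 (3.640 independent young).

7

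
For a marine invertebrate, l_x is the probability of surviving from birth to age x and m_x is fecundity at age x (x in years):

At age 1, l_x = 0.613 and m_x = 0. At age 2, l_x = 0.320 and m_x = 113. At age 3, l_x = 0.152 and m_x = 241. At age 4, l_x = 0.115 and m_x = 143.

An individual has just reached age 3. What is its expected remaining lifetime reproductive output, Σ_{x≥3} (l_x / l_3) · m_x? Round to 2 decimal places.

l_3 = 0.152. Conditional survival from age 3 to x is l_x / l_3.
  x=3: (0.152/0.152) × 241 = 241.0000
  x=4: (0.115/0.152) × 143 = 108.1908
Sum = 241.0000 + 108.1908 = 349.1908

349.19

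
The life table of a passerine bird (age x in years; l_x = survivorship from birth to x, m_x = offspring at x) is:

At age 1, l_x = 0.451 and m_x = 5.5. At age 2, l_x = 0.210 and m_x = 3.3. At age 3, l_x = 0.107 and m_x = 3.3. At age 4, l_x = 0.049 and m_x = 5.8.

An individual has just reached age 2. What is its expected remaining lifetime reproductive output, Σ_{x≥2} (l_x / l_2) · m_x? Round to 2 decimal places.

6.33

l_2 = 0.210. Conditional survival from age 2 to x is l_x / l_2.
  x=2: (0.210/0.210) × 3.3 = 3.3000
  x=3: (0.107/0.210) × 3.3 = 1.6814
  x=4: (0.049/0.210) × 5.8 = 1.3533
Sum = 3.3000 + 1.6814 + 1.3533 = 6.3348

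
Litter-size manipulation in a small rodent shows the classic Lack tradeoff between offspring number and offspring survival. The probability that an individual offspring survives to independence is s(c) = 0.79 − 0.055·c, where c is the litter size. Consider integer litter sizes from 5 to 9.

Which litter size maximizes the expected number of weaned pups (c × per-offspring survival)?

Expected weaned pups = c × s(c):
  c=5: 5 × 0.515 = 2.575
  c=6: 6 × 0.460 = 2.760
  c=7: 7 × 0.405 = 2.835
  c=8: 8 × 0.350 = 2.800
  c=9: 9 × 0.295 = 2.655
Maximum at c = 7 (2.835 weaned pups).

7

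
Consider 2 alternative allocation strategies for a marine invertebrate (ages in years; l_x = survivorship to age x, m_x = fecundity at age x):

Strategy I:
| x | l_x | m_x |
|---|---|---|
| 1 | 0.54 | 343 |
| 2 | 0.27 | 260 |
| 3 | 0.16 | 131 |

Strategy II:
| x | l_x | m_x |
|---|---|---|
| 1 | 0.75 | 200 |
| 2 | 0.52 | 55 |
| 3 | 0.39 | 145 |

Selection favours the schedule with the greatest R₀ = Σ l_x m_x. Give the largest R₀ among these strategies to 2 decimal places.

Strategy I: R₀ = 0.54×343 + 0.27×260 + 0.16×131 = 276.3800
Strategy II: R₀ = 0.75×200 + 0.52×55 + 0.39×145 = 235.1500
Highest R₀: strategy I with 276.3800.

276.38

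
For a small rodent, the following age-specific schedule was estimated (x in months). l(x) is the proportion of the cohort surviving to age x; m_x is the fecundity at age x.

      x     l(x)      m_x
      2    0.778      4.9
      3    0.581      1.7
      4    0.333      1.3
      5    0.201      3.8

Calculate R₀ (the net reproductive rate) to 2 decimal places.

6.00

R₀ = Σ l(x) m_x:
  age 2: 0.778 × 4.9 = 3.8122
  age 3: 0.581 × 1.7 = 0.9877
  age 4: 0.333 × 1.3 = 0.4329
  age 5: 0.201 × 3.8 = 0.7638
R₀ = 3.8122 + 0.9877 + 0.4329 + 0.7638 = 5.9966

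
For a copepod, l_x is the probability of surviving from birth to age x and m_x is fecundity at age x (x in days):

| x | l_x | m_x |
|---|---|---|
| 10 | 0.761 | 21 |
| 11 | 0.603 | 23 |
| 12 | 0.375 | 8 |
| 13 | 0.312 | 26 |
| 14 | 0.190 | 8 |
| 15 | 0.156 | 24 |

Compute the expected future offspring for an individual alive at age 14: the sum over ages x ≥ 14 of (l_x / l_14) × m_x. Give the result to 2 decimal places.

l_14 = 0.190. Conditional survival from age 14 to x is l_x / l_14.
  x=14: (0.190/0.190) × 8 = 8.0000
  x=15: (0.156/0.190) × 24 = 19.7053
Sum = 8.0000 + 19.7053 = 27.7053

27.71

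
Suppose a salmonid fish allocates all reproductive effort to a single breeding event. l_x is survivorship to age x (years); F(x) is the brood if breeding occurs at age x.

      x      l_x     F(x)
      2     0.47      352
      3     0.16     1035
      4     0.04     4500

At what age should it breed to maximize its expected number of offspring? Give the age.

Expected offspring if breeding at age x = l_x × F(x):
  age 2: 0.47 × 352 = 165.440
  age 3: 0.16 × 1035 = 165.600
  age 4: 0.04 × 4500 = 180.000
Maximum at age 4 (180.000).

4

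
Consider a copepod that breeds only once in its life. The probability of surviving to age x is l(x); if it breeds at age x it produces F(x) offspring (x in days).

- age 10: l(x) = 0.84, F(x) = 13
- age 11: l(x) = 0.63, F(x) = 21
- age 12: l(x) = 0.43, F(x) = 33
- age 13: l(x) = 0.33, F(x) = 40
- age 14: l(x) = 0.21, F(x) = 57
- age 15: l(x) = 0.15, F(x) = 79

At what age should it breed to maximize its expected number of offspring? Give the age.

Expected offspring if breeding at age x = l(x) × F(x):
  age 10: 0.84 × 13 = 10.920
  age 11: 0.63 × 21 = 13.230
  age 12: 0.43 × 33 = 14.190
  age 13: 0.33 × 40 = 13.200
  age 14: 0.21 × 57 = 11.970
  age 15: 0.15 × 79 = 11.850
Maximum at age 12 (14.190).

12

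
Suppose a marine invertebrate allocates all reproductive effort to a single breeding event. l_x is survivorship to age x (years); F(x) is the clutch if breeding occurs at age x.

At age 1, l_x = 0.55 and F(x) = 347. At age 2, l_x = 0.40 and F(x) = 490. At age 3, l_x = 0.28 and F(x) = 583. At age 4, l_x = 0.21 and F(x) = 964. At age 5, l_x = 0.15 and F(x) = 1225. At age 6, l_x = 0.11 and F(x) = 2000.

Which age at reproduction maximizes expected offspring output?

6

Expected offspring if breeding at age x = l_x × F(x):
  age 1: 0.55 × 347 = 190.850
  age 2: 0.40 × 490 = 196.000
  age 3: 0.28 × 583 = 163.240
  age 4: 0.21 × 964 = 202.440
  age 5: 0.15 × 1225 = 183.750
  age 6: 0.11 × 2000 = 220.000
Maximum at age 6 (220.000).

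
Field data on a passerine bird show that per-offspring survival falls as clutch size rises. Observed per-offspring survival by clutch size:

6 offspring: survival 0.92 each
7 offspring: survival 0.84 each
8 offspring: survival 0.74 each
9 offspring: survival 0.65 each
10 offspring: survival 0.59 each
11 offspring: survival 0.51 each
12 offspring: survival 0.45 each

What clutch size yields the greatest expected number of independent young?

8

Expected independent young = c × s(c):
  c=6: 6 × 0.92 = 5.520
  c=7: 7 × 0.84 = 5.880
  c=8: 8 × 0.74 = 5.920
  c=9: 9 × 0.65 = 5.850
  c=10: 10 × 0.59 = 5.900
  c=11: 11 × 0.51 = 5.610
  c=12: 12 × 0.45 = 5.400
Maximum at c = 8 (5.920 independent young).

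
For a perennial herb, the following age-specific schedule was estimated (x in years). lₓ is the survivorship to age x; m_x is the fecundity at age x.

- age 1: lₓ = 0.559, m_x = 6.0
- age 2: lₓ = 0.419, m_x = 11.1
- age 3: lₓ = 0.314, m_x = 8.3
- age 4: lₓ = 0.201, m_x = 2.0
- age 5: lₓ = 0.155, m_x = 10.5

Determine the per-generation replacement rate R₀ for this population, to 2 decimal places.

12.64

R₀ = Σ lₓ m_x:
  age 1: 0.559 × 6.0 = 3.3540
  age 2: 0.419 × 11.1 = 4.6509
  age 3: 0.314 × 8.3 = 2.6062
  age 4: 0.201 × 2.0 = 0.4020
  age 5: 0.155 × 10.5 = 1.6275
R₀ = 3.3540 + 4.6509 + 2.6062 + 0.4020 + 1.6275 = 12.6406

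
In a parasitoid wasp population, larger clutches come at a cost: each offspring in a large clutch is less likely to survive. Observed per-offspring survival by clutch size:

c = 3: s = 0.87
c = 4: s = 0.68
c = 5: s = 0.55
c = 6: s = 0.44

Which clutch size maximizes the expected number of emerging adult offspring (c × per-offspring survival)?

5

Expected emerging adult offspring = c × s(c):
  c=3: 3 × 0.87 = 2.610
  c=4: 4 × 0.68 = 2.720
  c=5: 5 × 0.55 = 2.750
  c=6: 6 × 0.44 = 2.640
Maximum at c = 5 (2.750 emerging adult offspring).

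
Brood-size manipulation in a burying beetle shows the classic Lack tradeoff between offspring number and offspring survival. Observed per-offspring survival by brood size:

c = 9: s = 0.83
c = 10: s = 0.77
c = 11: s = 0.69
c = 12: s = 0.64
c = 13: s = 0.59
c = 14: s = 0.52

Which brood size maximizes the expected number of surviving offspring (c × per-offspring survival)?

Expected surviving offspring = c × s(c):
  c=9: 9 × 0.83 = 7.470
  c=10: 10 × 0.77 = 7.700
  c=11: 11 × 0.69 = 7.590
  c=12: 12 × 0.64 = 7.680
  c=13: 13 × 0.59 = 7.670
  c=14: 14 × 0.52 = 7.280
Maximum at c = 10 (7.700 surviving offspring).

10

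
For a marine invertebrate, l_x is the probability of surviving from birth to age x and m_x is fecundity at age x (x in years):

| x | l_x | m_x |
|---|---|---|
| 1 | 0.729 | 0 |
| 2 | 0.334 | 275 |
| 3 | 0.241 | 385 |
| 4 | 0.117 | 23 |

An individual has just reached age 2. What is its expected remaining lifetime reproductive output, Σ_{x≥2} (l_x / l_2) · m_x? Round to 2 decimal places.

560.86

l_2 = 0.334. Conditional survival from age 2 to x is l_x / l_2.
  x=2: (0.334/0.334) × 275 = 275.0000
  x=3: (0.241/0.334) × 385 = 277.7994
  x=4: (0.117/0.334) × 23 = 8.0569
Sum = 275.0000 + 277.7994 + 8.0569 = 560.8563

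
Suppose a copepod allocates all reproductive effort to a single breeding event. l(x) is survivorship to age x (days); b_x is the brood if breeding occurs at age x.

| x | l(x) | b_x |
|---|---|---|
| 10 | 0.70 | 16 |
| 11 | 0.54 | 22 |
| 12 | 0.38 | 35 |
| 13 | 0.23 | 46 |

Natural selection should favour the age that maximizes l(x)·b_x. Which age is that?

Expected offspring if breeding at age x = l(x) × b_x:
  age 10: 0.70 × 16 = 11.200
  age 11: 0.54 × 22 = 11.880
  age 12: 0.38 × 35 = 13.300
  age 13: 0.23 × 46 = 10.580
Maximum at age 12 (13.300).

12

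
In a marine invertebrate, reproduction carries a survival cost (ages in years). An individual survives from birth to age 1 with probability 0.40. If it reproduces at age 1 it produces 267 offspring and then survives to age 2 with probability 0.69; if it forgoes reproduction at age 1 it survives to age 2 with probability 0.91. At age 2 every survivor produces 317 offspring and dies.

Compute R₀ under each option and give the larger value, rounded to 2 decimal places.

194.29

breed at age 1: R₀ = 0.40 × (267 + 0.69 × 317) = 0.40 × 485.7300 = 194.2920
delay to age 2: R₀ = 0.40 × (0.91 × 317) = 0.40 × 288.4700 = 115.3880
Higher: breed at age 1 (194.2920).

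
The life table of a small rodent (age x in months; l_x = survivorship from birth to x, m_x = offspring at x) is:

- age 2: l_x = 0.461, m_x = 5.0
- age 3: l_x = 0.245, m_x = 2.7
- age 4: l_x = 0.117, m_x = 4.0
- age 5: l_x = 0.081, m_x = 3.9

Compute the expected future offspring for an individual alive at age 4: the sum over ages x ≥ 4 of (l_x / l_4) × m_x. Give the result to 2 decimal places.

6.70

l_4 = 0.117. Conditional survival from age 4 to x is l_x / l_4.
  x=4: (0.117/0.117) × 4.0 = 4.0000
  x=5: (0.081/0.117) × 3.9 = 2.7000
Sum = 4.0000 + 2.7000 = 6.7000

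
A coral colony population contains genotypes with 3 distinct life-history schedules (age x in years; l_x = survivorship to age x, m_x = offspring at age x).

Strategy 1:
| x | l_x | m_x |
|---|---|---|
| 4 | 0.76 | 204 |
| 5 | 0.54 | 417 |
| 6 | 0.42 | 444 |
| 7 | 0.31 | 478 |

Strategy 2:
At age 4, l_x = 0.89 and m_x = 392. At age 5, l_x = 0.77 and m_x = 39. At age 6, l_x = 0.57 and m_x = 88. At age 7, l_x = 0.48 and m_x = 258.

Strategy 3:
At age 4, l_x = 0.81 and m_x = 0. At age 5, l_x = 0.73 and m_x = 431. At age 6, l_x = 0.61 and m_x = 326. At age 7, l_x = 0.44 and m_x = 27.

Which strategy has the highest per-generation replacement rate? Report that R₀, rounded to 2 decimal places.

Strategy 1: R₀ = 0.76×204 + 0.54×417 + 0.42×444 + 0.31×478 = 714.8800
Strategy 2: R₀ = 0.89×392 + 0.77×39 + 0.57×88 + 0.48×258 = 552.9100
Strategy 3: R₀ = 0.81×0 + 0.73×431 + 0.61×326 + 0.44×27 = 525.3700
Highest R₀: strategy 1 with 714.8800.

714.88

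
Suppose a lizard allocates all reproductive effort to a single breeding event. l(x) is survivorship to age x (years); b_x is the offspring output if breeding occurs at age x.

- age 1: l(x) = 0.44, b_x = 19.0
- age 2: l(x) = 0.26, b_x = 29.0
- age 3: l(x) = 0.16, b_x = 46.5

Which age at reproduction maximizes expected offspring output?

Expected offspring if breeding at age x = l(x) × b_x:
  age 1: 0.44 × 19.0 = 8.360
  age 2: 0.26 × 29.0 = 7.540
  age 3: 0.16 × 46.5 = 7.440
Maximum at age 1 (8.360).

1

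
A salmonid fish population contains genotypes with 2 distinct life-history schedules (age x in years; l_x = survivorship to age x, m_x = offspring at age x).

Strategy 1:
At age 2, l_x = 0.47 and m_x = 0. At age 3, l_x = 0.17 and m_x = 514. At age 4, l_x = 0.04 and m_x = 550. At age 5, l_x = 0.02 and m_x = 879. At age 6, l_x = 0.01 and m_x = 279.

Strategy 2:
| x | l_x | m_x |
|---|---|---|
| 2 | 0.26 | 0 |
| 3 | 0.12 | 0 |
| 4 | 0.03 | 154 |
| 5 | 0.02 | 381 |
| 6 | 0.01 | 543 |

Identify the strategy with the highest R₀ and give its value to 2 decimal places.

Strategy 1: R₀ = 0.47×0 + 0.17×514 + 0.04×550 + 0.02×879 + 0.01×279 = 129.7500
Strategy 2: R₀ = 0.26×0 + 0.12×0 + 0.03×154 + 0.02×381 + 0.01×543 = 17.6700
Highest R₀: strategy 1 with 129.7500.

129.75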